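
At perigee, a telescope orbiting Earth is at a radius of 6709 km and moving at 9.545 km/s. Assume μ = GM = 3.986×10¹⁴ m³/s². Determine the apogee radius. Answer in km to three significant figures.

r_p = 6.709×10⁶ m.
Specific energy ε = v²/2 − μ/r = -1.386×10⁷ J/kg, so a = −μ/(2ε) = 1.438×10⁷ m.
The apsides satisfy r_p + r_a = 2a, so the apogee radius is 2a − r_p = 2.205×10⁷ m = 22052 km.

apogee radius ≈ 22100 km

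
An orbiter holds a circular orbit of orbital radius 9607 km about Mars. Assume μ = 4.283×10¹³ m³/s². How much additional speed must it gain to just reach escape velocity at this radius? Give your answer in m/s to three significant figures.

r = 9607 km = 9.607×10⁶ m.
Circular speed v_c = √(μ/r) = 2111 m/s.
Escape speed v_esc = √(2μ/r) = √2 × v_c = 2986 m/s.
Δv = v_esc − v_c = 874.6 m/s.

Δv ≈ 875 m/s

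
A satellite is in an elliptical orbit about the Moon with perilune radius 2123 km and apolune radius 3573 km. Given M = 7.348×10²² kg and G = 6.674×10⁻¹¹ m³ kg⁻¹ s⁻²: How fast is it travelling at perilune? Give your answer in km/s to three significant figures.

v ≈ 1.70 km/s

μ = GM = 6.674×10⁻¹¹ × 7.348×10²² = 4.904×10¹² m³/s².
Semi-major axis a = (r_p + r_a)/2 = 2848.0 km = 2.848×10⁶ m.
Vis-viva: v² = μ(2/r − 1/a) = 4.904×10¹² × (9.421×10⁻⁷ − 3.511×10⁻⁷) = 2.898×10⁶ m²/s².
v = 1702 m/s = 1.702 km/s.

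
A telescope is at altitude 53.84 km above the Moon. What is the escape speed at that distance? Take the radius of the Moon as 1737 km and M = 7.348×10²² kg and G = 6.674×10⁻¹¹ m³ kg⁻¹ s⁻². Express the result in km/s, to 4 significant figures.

μ = GM = 6.674×10⁻¹¹ × 7.348×10²² = 4.904×10¹² m³/s².
r = 1737 + 53.84 = 1790.8 km = 1.7908×10⁶ m.
Escape speed v_esc = √(2μ/r) = √(2 × 4.904×10¹² / 1.791×10⁶) = √(5.477×10⁶) = 2340 m/s.
= 2.340 km/s.

v_esc ≈ 2.340 km/s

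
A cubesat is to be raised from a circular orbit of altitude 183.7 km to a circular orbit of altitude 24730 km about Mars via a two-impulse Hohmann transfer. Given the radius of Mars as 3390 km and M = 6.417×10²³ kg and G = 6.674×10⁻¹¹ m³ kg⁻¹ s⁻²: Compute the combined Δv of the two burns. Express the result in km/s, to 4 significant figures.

Δv_total ≈ 1.798 km/s

μ = GM = 6.674×10⁻¹¹ × 6.417×10²³ = 4.283×10¹³ m³/s².
r₁ = 3390 + 183.7 = 3573.7 km = 3.5737×10⁶ m.
r₂ = 3390 + 24730 = 28120 km = 2.8120×10⁷ m.
Transfer ellipse a_t = (r₁ + r₂)/2 = 1.585×10⁷ m.
At r₁: circular v_c1 = √(μ/r₁) = 3462 m/s; transfer-periapsis v_p = √[μ(2/r₁ − 1/a_t)] = 4611 m/s.
Δv₁ = v_p − v_c1 = 1150 m/s.
At r₂: circular v_c2 = √(μ/r₂) = 1234 m/s; transfer-apoapsis v_a = √[μ(2/r₂ − 1/a_t)] = 586.1 m/s.
Δv₂ = v_c2 − v_a = 648.0 m/s.
Total Δv = Δv₁ + Δv₂ = 1798 m/s = 1.798 km/s.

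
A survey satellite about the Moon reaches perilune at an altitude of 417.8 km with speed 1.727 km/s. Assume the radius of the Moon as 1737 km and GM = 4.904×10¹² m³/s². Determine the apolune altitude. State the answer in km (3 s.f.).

r_p = 1737 + 417.8 = 2154.8 km = 2.155×10⁶ m.
Specific energy ε = v²/2 − μ/r = -7.846×10⁵ J/kg, so a = −μ/(2ε) = 3.125×10⁶ m.
The apsides satisfy r_p + r_a = 2a, so the apolune radius is 2a − r_p = 4.096×10⁶ m = 4095.6 km.
Apolune altitude = 4095.6 − 1737 = 2358.6 km.

apolune altitude ≈ 2360 km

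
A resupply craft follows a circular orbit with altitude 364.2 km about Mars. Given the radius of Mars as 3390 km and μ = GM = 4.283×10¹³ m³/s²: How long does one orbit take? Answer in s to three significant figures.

r = 3390 + 364.2 = 3754.2 km = 3.7542×10⁶ m.
Kepler's third law: T = 2π√(r³/μ) = 2π√((3.754×10⁶)³ / 4.283×10¹³).
r³/μ = 1.235×10⁶ s², so T = 2π × 1.111×10³ = 6.984×10³ s.

T ≈ 6980 s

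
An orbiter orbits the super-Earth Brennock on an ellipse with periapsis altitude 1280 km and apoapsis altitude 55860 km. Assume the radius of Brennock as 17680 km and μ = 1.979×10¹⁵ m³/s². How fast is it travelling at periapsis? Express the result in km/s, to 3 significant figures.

v ≈ 12.9 km/s

r_p = 17680 + 1280 = 18960 km = 1.8960×10⁷ m.
r_a = 17680 + 55860 = 73540 km = 7.3540×10⁷ m.
Semi-major axis a = (r_p + r_a)/2 = 46250 km = 4.625×10⁷ m.
Vis-viva: v² = μ(2/r − 1/a) = 1.979×10¹⁵ × (1.055×10⁻⁷ − 2.162×10⁻⁸) = 1.660×10⁸ m²/s².
v = 12880 m/s = 12.88 km/s.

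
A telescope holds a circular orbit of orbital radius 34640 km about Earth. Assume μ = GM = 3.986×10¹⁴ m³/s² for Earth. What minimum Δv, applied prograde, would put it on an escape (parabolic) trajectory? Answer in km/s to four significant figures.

Δv ≈ 1.405 km/s

r = 34640 km = 3.464×10⁷ m.
Circular speed v_c = √(μ/r) = 3392 m/s.
Escape speed v_esc = √(2μ/r) = √2 × v_c = 4797 m/s.
Δv = v_esc − v_c = 1405 m/s = 1.405 km/s.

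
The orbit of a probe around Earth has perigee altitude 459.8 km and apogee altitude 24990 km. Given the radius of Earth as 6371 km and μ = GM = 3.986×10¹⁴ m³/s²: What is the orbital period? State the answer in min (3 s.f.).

r_p = 6371 + 459.8 = 6830.8 km = 6.8308×10⁶ m.
r_a = 6371 + 24990 = 31361 km = 3.1361×10⁷ m.
Semi-major axis a = (r_p + r_a)/2 = (6830.8 + 31361)/2 = 19096 km = 1.910×10⁷ m.
By Kepler's third law T = 2π√(a³/μ) = 2π × 4.180×10³ = 2.626×10⁴ s.
= 437.7 min.

T ≈ 438 min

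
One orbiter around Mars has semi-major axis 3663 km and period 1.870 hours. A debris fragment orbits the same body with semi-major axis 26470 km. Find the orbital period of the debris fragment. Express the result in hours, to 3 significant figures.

Kepler's third law: T² ∝ a³, so T₂ = T₁ (a₂/a₁)^(3/2).
a₂/a₁ = 7.226, (a₂/a₁)^(3/2) = 19.43.
T₂ = 1.870 × 19.43 = 36.33 hours.

T₂ ≈ 36.3 hours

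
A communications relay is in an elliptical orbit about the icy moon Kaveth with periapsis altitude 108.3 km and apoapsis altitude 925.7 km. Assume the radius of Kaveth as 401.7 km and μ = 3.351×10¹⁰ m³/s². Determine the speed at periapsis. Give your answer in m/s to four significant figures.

v ≈ 308.1 m/s

r_p = 401.7 + 108.3 = 510.00 km = 5.1000×10⁵ m.
r_a = 401.7 + 925.7 = 1327.4 km = 1.3274×10⁶ m.
Semi-major axis a = (r_p + r_a)/2 = 918.70 km = 9.187×10⁵ m.
Vis-viva: v² = μ(2/r − 1/a) = 3.351×10¹⁰ × (3.922×10⁻⁶ − 1.088×10⁻⁶) = 9.494×10⁴ m²/s².
v = 308.1 m/s.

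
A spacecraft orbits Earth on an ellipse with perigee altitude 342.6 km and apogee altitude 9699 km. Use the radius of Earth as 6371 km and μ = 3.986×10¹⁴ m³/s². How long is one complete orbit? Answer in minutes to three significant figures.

T ≈ 202 minutes

r_p = 6371 + 342.6 = 6713.6 km = 6.7136×10⁶ m.
r_a = 6371 + 9699 = 16070 km = 1.6070×10⁷ m.
Semi-major axis a = (r_p + r_a)/2 = (6713.6 + 16070)/2 = 11392 km = 1.139×10⁷ m.
By Kepler's third law T = 2π√(a³/μ) = 2π × 1.926×10³ = 1.210×10⁴ s.
= 201.7 minutes.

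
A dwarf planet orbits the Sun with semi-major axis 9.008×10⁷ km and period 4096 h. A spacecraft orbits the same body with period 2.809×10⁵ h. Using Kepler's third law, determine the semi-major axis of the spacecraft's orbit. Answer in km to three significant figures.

a₂ ≈ 1.51×10⁹ km

Kepler's third law: a³ ∝ T², so a₂ = a₁ (T₂/T₁)^(2/3).
T₂/T₁ = 68.58, (T₂/T₁)^(2/3) = 16.75.
a₂ = 9.008×10⁷ × 16.75 = 1.509×10⁹ km.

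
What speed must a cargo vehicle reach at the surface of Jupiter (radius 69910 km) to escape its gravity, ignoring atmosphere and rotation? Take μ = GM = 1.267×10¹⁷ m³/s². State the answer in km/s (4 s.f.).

r = R = 6.991×10⁷ m.
Escape speed v_esc = √(2μ/r) = √(2 × 1.267×10¹⁷ / 6.991×10⁷) = √(3.625×10⁹) = 60210 m/s.
= 60.21 km/s.

v_esc ≈ 60.21 km/s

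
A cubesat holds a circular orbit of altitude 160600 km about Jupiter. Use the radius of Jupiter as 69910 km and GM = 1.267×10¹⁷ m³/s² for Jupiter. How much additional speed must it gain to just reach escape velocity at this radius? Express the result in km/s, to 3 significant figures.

r = 69910 + 160600 = 230510 km = 2.3051×10⁸ m.
Circular speed v_c = √(μ/r) = 23440 m/s.
Escape speed v_esc = √(2μ/r) = √2 × v_c = 33160 m/s.
Δv = v_esc − v_c = 9711 m/s = 9.711 km/s.

Δv ≈ 9.71 km/s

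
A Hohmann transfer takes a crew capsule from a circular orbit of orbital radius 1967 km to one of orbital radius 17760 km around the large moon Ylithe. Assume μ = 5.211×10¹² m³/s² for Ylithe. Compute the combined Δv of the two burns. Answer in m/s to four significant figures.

Δv_total ≈ 856.2 m/s

r₁ = 1967 km = 1.967×10⁶ m.
r₂ = 17760 km = 1.776×10⁷ m.
Transfer ellipse a_t = (r₁ + r₂)/2 = 9.864×10⁶ m.
At r₁: circular v_c1 = √(μ/r₁) = 1628 m/s; transfer-periapsis v_p = √[μ(2/r₁ − 1/a_t)] = 2184 m/s.
Δv₁ = v_p − v_c1 = 556.4 m/s.
At r₂: circular v_c2 = √(μ/r₂) = 541.7 m/s; transfer-apoapsis v_a = √[μ(2/r₂ − 1/a_t)] = 241.9 m/s.
Δv₂ = v_c2 − v_a = 299.8 m/s.
Total Δv = Δv₁ + Δv₂ = 856.2 m/s.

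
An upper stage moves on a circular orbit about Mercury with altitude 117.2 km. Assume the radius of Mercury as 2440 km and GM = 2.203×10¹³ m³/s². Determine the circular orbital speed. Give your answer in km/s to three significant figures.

v ≈ 2.94 km/s

r = 2440 + 117.2 = 2557.2 km = 2.5572×10⁶ m.
For a circular orbit v = √(μ/r) = √(2.203×10¹³ / 2.557×10⁶) = √(8.615×10⁶) = 2935 m/s.
That is 2.935 km/s.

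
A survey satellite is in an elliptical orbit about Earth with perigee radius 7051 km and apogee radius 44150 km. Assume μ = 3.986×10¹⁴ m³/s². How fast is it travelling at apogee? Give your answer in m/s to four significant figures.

Semi-major axis a = (r_p + r_a)/2 = 25600 km = 2.560×10⁷ m.
Vis-viva: v² = μ(2/r − 1/a) = 3.986×10¹⁴ × (4.530×10⁻⁸ − 3.906×10⁻⁸) = 2.487×10⁶ m²/s².
v = 1577 m/s.

v ≈ 1577 m/s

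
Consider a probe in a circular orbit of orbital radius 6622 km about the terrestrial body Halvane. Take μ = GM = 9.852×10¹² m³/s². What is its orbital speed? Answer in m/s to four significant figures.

r = 6622 km = 6.622×10⁶ m.
For a circular orbit v = √(μ/r) = √(9.852×10¹² / 6.622×10⁶) = √(1.488×10⁶) = 1220 m/s.

v ≈ 1220 m/s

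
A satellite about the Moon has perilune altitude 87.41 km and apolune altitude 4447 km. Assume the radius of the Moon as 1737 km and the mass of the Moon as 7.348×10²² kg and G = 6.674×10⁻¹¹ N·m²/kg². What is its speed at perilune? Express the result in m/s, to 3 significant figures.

v ≈ 2040 m/s

μ = GM = 6.674×10⁻¹¹ × 7.348×10²² = 4.904×10¹² m³/s².
r_p = 1737 + 87.41 = 1824.4 km = 1.8244×10⁶ m.
r_a = 1737 + 4447 = 6184.0 km = 6.1840×10⁶ m.
Semi-major axis a = (r_p + r_a)/2 = 4004.2 km = 4.004×10⁶ m.
Vis-viva: v² = μ(2/r − 1/a) = 4.904×10¹² × (1.096×10⁻⁶ − 2.497×10⁻⁷) = 4.151×10⁶ m²/s².
v = 2037 m/s.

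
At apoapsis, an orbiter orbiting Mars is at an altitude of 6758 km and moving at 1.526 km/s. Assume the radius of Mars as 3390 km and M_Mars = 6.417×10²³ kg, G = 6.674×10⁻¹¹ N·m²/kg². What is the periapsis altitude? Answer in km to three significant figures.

periapsis altitude ≈ 477 km

μ = GM = 6.674×10⁻¹¹ × 6.417×10²³ = 4.283×10¹³ m³/s².
r_a = 3390 + 6758 = 10148 km = 1.015×10⁷ m.
Specific energy ε = v²/2 − μ/r = -3.056×10⁶ J/kg, so a = −μ/(2ε) = 7.007×10⁶ m.
The apsides satisfy r_p + r_a = 2a, so the periapsis radius is 2a − r_a = 3.867×10⁶ m = 3866.5 km.
Periapsis altitude = 3866.5 − 3390 = 476.51 km.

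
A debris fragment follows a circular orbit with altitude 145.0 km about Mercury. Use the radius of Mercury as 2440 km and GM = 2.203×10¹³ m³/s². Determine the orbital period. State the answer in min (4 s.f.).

T ≈ 92.73 min

r = 2440 + 145.0 = 2585.0 km = 2.5850×10⁶ m.
Kepler's third law: T = 2π√(r³/μ) = 2π√((2.585×10⁶)³ / 2.203×10¹³).
r³/μ = 7.841×10⁵ s², so T = 2π × 8.855×10² = 5.564×10³ s.
Converting: 5.564×10³ s ÷ 60.00 = 92.73 min.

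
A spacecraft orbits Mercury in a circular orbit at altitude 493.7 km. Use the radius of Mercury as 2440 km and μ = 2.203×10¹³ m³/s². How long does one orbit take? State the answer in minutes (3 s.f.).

r = 2440 + 493.7 = 2933.7 km = 2.9337×10⁶ m.
Kepler's third law: T = 2π√(r³/μ) = 2π√((2.934×10⁶)³ / 2.203×10¹³).
r³/μ = 1.146×10⁶ s², so T = 2π × 1.071×10³ = 6.727×10³ s.
Converting: 6.727×10³ s ÷ 60.00 = 112.1 minutes.

T ≈ 112 minutes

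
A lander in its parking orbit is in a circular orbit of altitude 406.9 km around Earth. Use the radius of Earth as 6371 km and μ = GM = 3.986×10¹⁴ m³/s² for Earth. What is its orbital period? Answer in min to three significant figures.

T ≈ 92.6 min

r = 6371 + 406.9 = 6777.9 km = 6.7779×10⁶ m.
Kepler's third law: T = 2π√(r³/μ) = 2π√((6.778×10⁶)³ / 3.986×10¹⁴).
r³/μ = 7.812×10⁵ s², so T = 2π × 8.838×10² = 5.553×10³ s.
Converting: 5.553×10³ s ÷ 60.00 = 92.56 min.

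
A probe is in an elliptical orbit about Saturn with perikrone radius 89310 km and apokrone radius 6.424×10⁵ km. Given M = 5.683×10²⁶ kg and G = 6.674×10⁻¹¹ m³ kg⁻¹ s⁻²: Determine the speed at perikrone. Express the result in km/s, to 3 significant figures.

μ = GM = 6.674×10⁻¹¹ × 5.683×10²⁶ = 3.793×10¹⁶ m³/s².
Semi-major axis a = (r_p + r_a)/2 = 3.6586×10⁵ km = 3.659×10⁸ m.
Vis-viva: v² = μ(2/r − 1/a) = 3.793×10¹⁶ × (2.239×10⁻⁸ − 2.733×10⁻⁹) = 7.457×10⁸ m²/s².
v = 27310 m/s = 27.31 km/s.

v ≈ 27.3 km/s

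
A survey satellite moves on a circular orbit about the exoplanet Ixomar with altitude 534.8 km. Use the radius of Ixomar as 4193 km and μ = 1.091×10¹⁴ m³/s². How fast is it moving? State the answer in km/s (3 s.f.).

v ≈ 4.80 km/s

r = 4193 + 534.8 = 4727.8 km = 4.7278×10⁶ m.
For a circular orbit v = √(μ/r) = √(1.091×10¹⁴ / 4.728×10⁶) = √(2.308×10⁷) = 4804 m/s.
That is 4.804 km/s.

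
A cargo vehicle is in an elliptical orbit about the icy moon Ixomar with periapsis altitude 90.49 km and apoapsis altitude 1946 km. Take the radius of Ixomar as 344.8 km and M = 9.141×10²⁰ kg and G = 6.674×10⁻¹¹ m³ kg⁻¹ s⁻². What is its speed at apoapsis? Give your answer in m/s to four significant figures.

μ = GM = 6.674×10⁻¹¹ × 9.141×10²⁰ = 6.101×10¹⁰ m³/s².
r_p = 344.8 + 90.49 = 435.29 km = 4.3529×10⁵ m.
r_a = 344.8 + 1946 = 2290.8 km = 2.2908×10⁶ m.
Semi-major axis a = (r_p + r_a)/2 = 1363.0 km = 1.363×10⁶ m.
Vis-viva: v² = μ(2/r − 1/a) = 6.101×10¹⁰ × (8.731×10⁻⁷ − 7.337×10⁻⁷) = 8.505×10³ m²/s².
v = 92.22 m/s.

v ≈ 92.22 m/s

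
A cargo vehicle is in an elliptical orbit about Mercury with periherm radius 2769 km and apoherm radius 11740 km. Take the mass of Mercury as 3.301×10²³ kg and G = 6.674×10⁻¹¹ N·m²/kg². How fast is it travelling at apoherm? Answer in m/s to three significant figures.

μ = GM = 6.674×10⁻¹¹ × 3.301×10²³ = 2.203×10¹³ m³/s².
Semi-major axis a = (r_p + r_a)/2 = 7254.5 km = 7.254×10⁶ m.
Vis-viva: v² = μ(2/r − 1/a) = 2.203×10¹³ × (1.704×10⁻⁷ − 1.378×10⁻⁷) = 7.163×10⁵ m²/s².
v = 846.3 m/s.

v ≈ 846 m/s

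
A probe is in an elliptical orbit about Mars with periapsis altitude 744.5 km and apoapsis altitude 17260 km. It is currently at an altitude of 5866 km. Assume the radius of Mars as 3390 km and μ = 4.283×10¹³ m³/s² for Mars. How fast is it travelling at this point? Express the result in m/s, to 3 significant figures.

r_p = 3390 + 744.5 = 4134.5 km = 4.1345×10⁶ m.
r_a = 3390 + 17260 = 20650 km = 2.0650×10⁷ m.
r = 3390 + 5866 = 9256.0 km = 9.256×10⁶ m.
Semi-major axis a = (r_p + r_a)/2 = 12392 km = 1.239×10⁷ m.
Vis-viva: v² = μ(2/r − 1/a) = 4.283×10¹³ × (2.161×10⁻⁷ − 8.070×10⁻⁸) = 5.798×10⁶ m²/s².
v = 2408 m/s.

v ≈ 2410 m/s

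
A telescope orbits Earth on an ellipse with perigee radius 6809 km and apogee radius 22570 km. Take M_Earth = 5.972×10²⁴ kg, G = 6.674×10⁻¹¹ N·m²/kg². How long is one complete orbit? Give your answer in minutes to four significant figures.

μ = GM = 6.674×10⁻¹¹ × 5.972×10²⁴ = 3.986×10¹⁴ m³/s².
Semi-major axis a = (r_p + r_a)/2 = (6809.0 + 22570)/2 = 14690 km = 1.469×10⁷ m.
By Kepler's third law T = 2π√(a³/μ) = 2π × 2.820×10³ = 1.772×10⁴ s.
= 295.3 minutes.

T ≈ 295.3 minutes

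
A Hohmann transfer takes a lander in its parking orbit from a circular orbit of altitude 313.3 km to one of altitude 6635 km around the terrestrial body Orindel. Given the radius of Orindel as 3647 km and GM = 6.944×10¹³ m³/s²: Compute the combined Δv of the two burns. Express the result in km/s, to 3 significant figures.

Δv_total ≈ 1.50 km/s

r₁ = 3647 + 313.3 = 3960.3 km = 3.9603×10⁶ m.
r₂ = 3647 + 6635 = 10282 km = 1.0282×10⁷ m.
Transfer ellipse a_t = (r₁ + r₂)/2 = 7.121×10⁶ m.
At r₁: circular v_c1 = √(μ/r₁) = 4187 m/s; transfer-periapsis v_p = √[μ(2/r₁ − 1/a_t)] = 5032 m/s.
Δv₁ = v_p − v_c1 = 844.2 m/s.
At r₂: circular v_c2 = √(μ/r₂) = 2599 m/s; transfer-apoapsis v_a = √[μ(2/r₂ − 1/a_t)] = 1938 m/s.
Δv₂ = v_c2 − v_a = 660.8 m/s.
Total Δv = Δv₁ + Δv₂ = 1505 m/s = 1.505 km/s.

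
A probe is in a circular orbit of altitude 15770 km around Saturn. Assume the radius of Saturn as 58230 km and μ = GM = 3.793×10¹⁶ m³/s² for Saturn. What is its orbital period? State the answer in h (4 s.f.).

T ≈ 5.705 h

r = 58230 + 15770 = 74000 km = 7.4000×10⁷ m.
Kepler's third law: T = 2π√(r³/μ) = 2π√((7.400×10⁷)³ / 3.793×10¹⁶).
r³/μ = 1.068×10⁷ s², so T = 2π × 3.269×10³ = 2.054×10⁴ s.
Converting: 2.054×10⁴ s ÷ 3600 = 5.705 h.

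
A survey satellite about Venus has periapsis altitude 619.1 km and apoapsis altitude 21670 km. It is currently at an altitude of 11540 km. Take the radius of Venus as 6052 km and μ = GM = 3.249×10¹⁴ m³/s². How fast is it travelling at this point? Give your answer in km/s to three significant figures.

r_p = 6052 + 619.1 = 6671.1 km = 6.6711×10⁶ m.
r_a = 6052 + 21670 = 27722 km = 2.7722×10⁷ m.
r = 6052 + 11540 = 17592 km = 1.759×10⁷ m.
Semi-major axis a = (r_p + r_a)/2 = 17197 km = 1.720×10⁷ m.
Vis-viva: v² = μ(2/r − 1/a) = 3.249×10¹⁴ × (1.137×10⁻⁷ − 5.815×10⁻⁸) = 1.804×10⁷ m²/s².
v = 4248 m/s = 4.248 km/s.

v ≈ 4.25 km/s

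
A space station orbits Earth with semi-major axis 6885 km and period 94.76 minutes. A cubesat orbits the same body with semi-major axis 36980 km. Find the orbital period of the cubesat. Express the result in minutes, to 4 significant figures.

Kepler's third law: T² ∝ a³, so T₂ = T₁ (a₂/a₁)^(3/2).
a₂/a₁ = 5.371, (a₂/a₁)^(3/2) = 12.45.
T₂ = 94.76 × 12.45 = 1180 minutes.

T₂ ≈ 1180 minutes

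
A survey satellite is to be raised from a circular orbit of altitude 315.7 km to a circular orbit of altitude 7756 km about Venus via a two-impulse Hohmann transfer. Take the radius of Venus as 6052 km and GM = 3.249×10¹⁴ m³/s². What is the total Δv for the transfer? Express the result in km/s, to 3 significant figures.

r₁ = 6052 + 315.7 = 6367.7 km = 6.3677×10⁶ m.
r₂ = 6052 + 7756 = 13808 km = 1.3808×10⁷ m.
Transfer ellipse a_t = (r₁ + r₂)/2 = 1.009×10⁷ m.
At r₁: circular v_c1 = √(μ/r₁) = 7143 m/s; transfer-periapsis v_p = √[μ(2/r₁ − 1/a_t)] = 8357 m/s.
Δv₁ = v_p − v_c1 = 1214 m/s.
At r₂: circular v_c2 = √(μ/r₂) = 4851 m/s; transfer-apoapsis v_a = √[μ(2/r₂ − 1/a_t)] = 3854 m/s.
Δv₂ = v_c2 − v_a = 996.8 m/s.
Total Δv = Δv₁ + Δv₂ = 2211 m/s = 2.211 km/s.

Δv_total ≈ 2.21 km/s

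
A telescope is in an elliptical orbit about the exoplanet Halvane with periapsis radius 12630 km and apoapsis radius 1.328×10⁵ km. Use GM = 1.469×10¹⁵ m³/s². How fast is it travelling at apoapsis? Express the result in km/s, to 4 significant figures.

v ≈ 1.386 km/s

Semi-major axis a = (r_p + r_a)/2 = 72715 km = 7.272×10⁷ m.
Vis-viva: v² = μ(2/r − 1/a) = 1.469×10¹⁵ × (1.506×10⁻⁸ − 1.375×10⁻⁸) = 1.921×10⁶ m²/s².
v = 1386 m/s = 1.386 km/s.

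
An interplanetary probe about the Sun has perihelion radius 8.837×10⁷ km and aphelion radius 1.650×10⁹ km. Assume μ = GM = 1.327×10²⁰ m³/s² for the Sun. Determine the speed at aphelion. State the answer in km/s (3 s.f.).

v ≈ 2.86 km/s

Semi-major axis a = (r_p + r_a)/2 = 8.6918×10⁸ km = 8.692×10¹¹ m.
Vis-viva: v² = μ(2/r − 1/a) = 1.327×10²⁰ × (1.212×10⁻¹² − 1.151×10⁻¹²) = 8.177×10⁶ m²/s².
v = 2859 m/s = 2.859 km/s.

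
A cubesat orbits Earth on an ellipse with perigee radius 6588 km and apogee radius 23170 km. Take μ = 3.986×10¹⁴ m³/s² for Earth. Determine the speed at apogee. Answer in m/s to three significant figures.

v ≈ 2760 m/s

Semi-major axis a = (r_p + r_a)/2 = 14879 km = 1.488×10⁷ m.
Vis-viva: v² = μ(2/r − 1/a) = 3.986×10¹⁴ × (8.632×10⁻⁸ − 6.721×10⁻⁸) = 7.617×10⁶ m²/s².
v = 2760 m/s.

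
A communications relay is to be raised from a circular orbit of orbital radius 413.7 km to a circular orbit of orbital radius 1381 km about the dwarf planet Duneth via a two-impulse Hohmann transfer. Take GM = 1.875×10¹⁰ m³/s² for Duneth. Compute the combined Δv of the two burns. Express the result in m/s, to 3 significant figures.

Δv_total ≈ 88.6 m/s

r₁ = 413.7 km = 4.137×10⁵ m.
r₂ = 1381 km = 1.381×10⁶ m.
Transfer ellipse a_t = (r₁ + r₂)/2 = 8.974×10⁵ m.
At r₁: circular v_c1 = √(μ/r₁) = 212.9 m/s; transfer-periapsis v_p = √[μ(2/r₁ − 1/a_t)] = 264.1 m/s.
Δv₁ = v_p − v_c1 = 51.21 m/s.
At r₂: circular v_c2 = √(μ/r₂) = 116.5 m/s; transfer-apoapsis v_a = √[μ(2/r₂ − 1/a_t)] = 79.12 m/s.
Δv₂ = v_c2 − v_a = 37.40 m/s.
Total Δv = Δv₁ + Δv₂ = 88.62 m/s.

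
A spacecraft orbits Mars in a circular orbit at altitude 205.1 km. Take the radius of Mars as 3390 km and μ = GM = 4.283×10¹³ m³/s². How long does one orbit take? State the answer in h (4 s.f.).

r = 3390 + 205.1 = 3595.1 km = 3.5951×10⁶ m.
Kepler's third law: T = 2π√(r³/μ) = 2π√((3.595×10⁶)³ / 4.283×10¹³).
r³/μ = 1.085×10⁶ s², so T = 2π × 1.042×10³ = 6.544×10³ s.
Converting: 6.544×10³ s ÷ 3600 = 1.818 h.

T ≈ 1.818 h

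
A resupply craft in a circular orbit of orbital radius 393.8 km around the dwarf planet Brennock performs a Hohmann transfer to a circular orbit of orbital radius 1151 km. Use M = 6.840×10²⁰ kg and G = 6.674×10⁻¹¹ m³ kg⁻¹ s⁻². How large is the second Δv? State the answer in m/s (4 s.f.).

Δv ≈ 56.95 m/s

μ = GM = 6.674×10⁻¹¹ × 6.840×10²⁰ = 4.565×10¹⁰ m³/s².
r₁ = 393.8 km = 3.938×10⁵ m.
r₂ = 1151 km = 1.151×10⁶ m.
Transfer ellipse a_t = (r₁ + r₂)/2 = 7.724×10⁵ m.
At r₁: circular v_c1 = √(μ/r₁) = 340.5 m/s; transfer-periapsis v_p = √[μ(2/r₁ − 1/a_t)] = 415.6 m/s.
At r₂: circular v_c2 = √(μ/r₂) = 199.2 m/s; transfer-apoapsis v_a = √[μ(2/r₂ − 1/a_t)] = 142.2 m/s.
Δv₂ = v_c2 − v_a = 56.95 m/s.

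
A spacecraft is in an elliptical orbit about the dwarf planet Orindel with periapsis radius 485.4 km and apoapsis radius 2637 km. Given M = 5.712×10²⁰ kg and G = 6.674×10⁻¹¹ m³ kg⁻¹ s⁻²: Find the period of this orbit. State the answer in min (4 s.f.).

T ≈ 1046 min

μ = GM = 6.674×10⁻¹¹ × 5.712×10²⁰ = 3.812×10¹⁰ m³/s².
Semi-major axis a = (r_p + r_a)/2 = (485.40 + 2637.0)/2 = 1561.2 km = 1.561×10⁶ m.
By Kepler's third law T = 2π√(a³/μ) = 2π × 9.991×10³ = 6.277×10⁴ s.
= 1046 min.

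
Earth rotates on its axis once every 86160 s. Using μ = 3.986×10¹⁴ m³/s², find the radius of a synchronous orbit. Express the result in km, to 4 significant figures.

r_sync ≈ 42160 km

A synchronous orbit has period T, so by Kepler's third law a = (μT²/4π²)^(1/3).
μT²/4π² = 3.986×10¹⁴ × (8.616×10⁴)² / 39.48 = 7.495×10²² m³.
a = 4.216×10⁷ m = 42163 km.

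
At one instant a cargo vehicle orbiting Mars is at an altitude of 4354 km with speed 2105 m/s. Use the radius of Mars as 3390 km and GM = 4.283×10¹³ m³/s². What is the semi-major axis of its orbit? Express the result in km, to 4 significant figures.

a ≈ 6460 km

r = 3390 + 4354 = 7744.0 km = 7.744×10⁶ m.
Specific orbital energy ε = v²/2 − μ/r = (2105)²/2 − 4.283×10¹³/7.744×10⁶ = -3.315×10⁶ J/kg.
Since ε = −μ/(2a), a = −μ/(2ε) = 6.460×10⁶ m = 6459.6 km.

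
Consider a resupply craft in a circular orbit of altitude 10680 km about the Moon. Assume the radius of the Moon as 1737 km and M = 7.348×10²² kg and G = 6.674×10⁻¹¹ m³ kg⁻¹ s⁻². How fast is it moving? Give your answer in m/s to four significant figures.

μ = GM = 6.674×10⁻¹¹ × 7.348×10²² = 4.904×10¹² m³/s².
r = 1737 + 10680 = 12417 km = 1.2417×10⁷ m.
For a circular orbit v = √(μ/r) = √(4.904×10¹² / 1.242×10⁷) = √(3.949×10⁵) = 628.4 m/s.

v ≈ 628.4 m/s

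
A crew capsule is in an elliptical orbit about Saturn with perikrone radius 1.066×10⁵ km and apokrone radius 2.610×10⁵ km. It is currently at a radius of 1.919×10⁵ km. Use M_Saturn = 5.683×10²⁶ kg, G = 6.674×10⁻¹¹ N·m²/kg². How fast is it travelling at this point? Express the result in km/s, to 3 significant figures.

v ≈ 13.7 km/s

μ = GM = 6.674×10⁻¹¹ × 5.683×10²⁶ = 3.793×10¹⁶ m³/s².
Semi-major axis a = (r_p + r_a)/2 = 1.8380×10⁵ km = 1.838×10⁸ m.
Vis-viva: v² = μ(2/r − 1/a) = 3.793×10¹⁶ × (1.042×10⁻⁸ − 5.441×10⁻⁹) = 1.889×10⁸ m²/s².
v = 13750 m/s = 13.75 km/s.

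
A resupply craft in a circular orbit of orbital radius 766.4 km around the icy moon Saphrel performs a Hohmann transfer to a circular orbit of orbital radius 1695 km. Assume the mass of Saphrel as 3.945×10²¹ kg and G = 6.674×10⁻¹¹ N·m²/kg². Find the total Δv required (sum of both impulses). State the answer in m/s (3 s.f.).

Δv_total ≈ 185 m/s

μ = GM = 6.674×10⁻¹¹ × 3.945×10²¹ = 2.633×10¹¹ m³/s².
r₁ = 766.4 km = 7.664×10⁵ m.
r₂ = 1695 km = 1.695×10⁶ m.
Transfer ellipse a_t = (r₁ + r₂)/2 = 1.231×10⁶ m.
At r₁: circular v_c1 = √(μ/r₁) = 586.1 m/s; transfer-periapsis v_p = √[μ(2/r₁ − 1/a_t)] = 687.9 m/s.
Δv₁ = v_p − v_c1 = 101.7 m/s.
At r₂: circular v_c2 = √(μ/r₂) = 394.1 m/s; transfer-apoapsis v_a = √[μ(2/r₂ − 1/a_t)] = 311.0 m/s.
Δv₂ = v_c2 − v_a = 83.11 m/s.
Total Δv = Δv₁ + Δv₂ = 184.8 m/s.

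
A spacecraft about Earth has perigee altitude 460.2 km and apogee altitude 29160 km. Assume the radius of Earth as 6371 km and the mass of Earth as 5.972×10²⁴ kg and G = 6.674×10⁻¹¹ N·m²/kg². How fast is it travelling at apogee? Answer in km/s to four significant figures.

v ≈ 1.902 km/s

μ = GM = 6.674×10⁻¹¹ × 5.972×10²⁴ = 3.986×10¹⁴ m³/s².
r_p = 6371 + 460.2 = 6831.2 km = 6.8312×10⁶ m.
r_a = 6371 + 29160 = 35531 km = 3.5531×10⁷ m.
Semi-major axis a = (r_p + r_a)/2 = 21181 km = 2.118×10⁷ m.
Vis-viva: v² = μ(2/r − 1/a) = 3.986×10¹⁴ × (5.629×10⁻⁸ − 4.721×10⁻⁸) = 3.618×10⁶ m²/s².
v = 1902 m/s = 1.902 km/s.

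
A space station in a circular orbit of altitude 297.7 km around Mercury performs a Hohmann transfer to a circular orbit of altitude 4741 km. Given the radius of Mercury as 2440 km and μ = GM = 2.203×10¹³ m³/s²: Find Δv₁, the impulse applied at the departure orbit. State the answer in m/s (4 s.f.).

Δv ≈ 576.8 m/s

r₁ = 2440 + 297.7 = 2737.7 km = 2.7377×10⁶ m.
r₂ = 2440 + 4741 = 7181.0 km = 7.1810×10⁶ m.
Transfer ellipse a_t = (r₁ + r₂)/2 = 4.959×10⁶ m.
At r₁: circular v_c1 = √(μ/r₁) = 2837 m/s; transfer-periherm v_p = √[μ(2/r₁ − 1/a_t)] = 3413 m/s.
Δv₁ = v_p − v_c1 = 576.8 m/s.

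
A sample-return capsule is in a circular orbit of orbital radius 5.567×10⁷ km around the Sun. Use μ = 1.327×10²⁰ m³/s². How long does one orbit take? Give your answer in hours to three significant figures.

T ≈ 1990 hours

r = 5.567×10⁷ km = 5.567×10¹⁰ m.
Kepler's third law: T = 2π√(r³/μ) = 2π√((5.567×10¹⁰)³ / 1.327×10²⁰).
r³/μ = 1.300×10¹² s², so T = 2π × 1.140×10⁶ = 7.164×10⁶ s.
Converting: 7.164×10⁶ s ÷ 3600 = 1990 hours.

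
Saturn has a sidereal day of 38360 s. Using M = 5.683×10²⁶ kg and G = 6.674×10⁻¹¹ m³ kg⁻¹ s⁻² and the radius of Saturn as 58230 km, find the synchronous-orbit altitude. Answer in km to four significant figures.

h_sync ≈ 54000 km

μ = GM = 6.674×10⁻¹¹ × 5.683×10²⁶ = 3.793×10¹⁶ m³/s².
A synchronous orbit has period T, so by Kepler's third law a = (μT²/4π²)^(1/3).
μT²/4π² = 3.793×10¹⁶ × (3.836×10⁴)² / 39.48 = 1.414×10²⁴ m³.
a = 1.122×10⁸ m = 1.1223×10⁵ km.
Altitude h = a − R = 1.1223×10⁵ − 58230 = 54003 km.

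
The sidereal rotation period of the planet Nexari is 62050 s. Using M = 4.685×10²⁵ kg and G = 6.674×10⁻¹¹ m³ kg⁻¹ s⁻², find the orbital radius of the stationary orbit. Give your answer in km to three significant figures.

μ = GM = 6.674×10⁻¹¹ × 4.685×10²⁵ = 3.127×10¹⁵ m³/s².
A synchronous orbit has period T, so by Kepler's third law a = (μT²/4π²)^(1/3).
μT²/4π² = 3.127×10¹⁵ × (6.205×10⁴)² / 39.48 = 3.049×10²³ m³.
a = 6.731×10⁷ m = 67309 km.

r_sync ≈ 67300 km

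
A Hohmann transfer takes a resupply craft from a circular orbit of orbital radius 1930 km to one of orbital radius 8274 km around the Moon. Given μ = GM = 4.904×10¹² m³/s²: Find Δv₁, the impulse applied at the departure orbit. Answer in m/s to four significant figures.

r₁ = 1930 km = 1.930×10⁶ m.
r₂ = 8274 km = 8.274×10⁶ m.
Transfer ellipse a_t = (r₁ + r₂)/2 = 5.102×10⁶ m.
At r₁: circular v_c1 = √(μ/r₁) = 1594 m/s; transfer-perilune v_p = √[μ(2/r₁ − 1/a_t)] = 2030 m/s.
Δv₁ = v_p − v_c1 = 435.9 m/s.

Δv ≈ 435.9 m/s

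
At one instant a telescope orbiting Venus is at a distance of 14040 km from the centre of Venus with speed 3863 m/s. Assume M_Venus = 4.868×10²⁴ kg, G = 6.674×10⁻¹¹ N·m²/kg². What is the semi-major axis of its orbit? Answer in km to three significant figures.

μ = GM = 6.674×10⁻¹¹ × 4.868×10²⁴ = 3.249×10¹⁴ m³/s².
r = 1.404×10⁷ m.
Specific orbital energy ε = v²/2 − μ/r = (3863)²/2 − 3.249×10¹⁴/1.404×10⁷ = -1.568×10⁷ J/kg.
Since ε = −μ/(2a), a = −μ/(2ε) = 1.036×10⁷ m = 10361 km.

a ≈ 10400 km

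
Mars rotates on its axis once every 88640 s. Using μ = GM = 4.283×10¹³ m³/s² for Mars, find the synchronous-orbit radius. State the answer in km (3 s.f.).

r_sync ≈ 20400 km

A synchronous orbit has period T, so by Kepler's third law a = (μT²/4π²)^(1/3).
μT²/4π² = 4.283×10¹³ × (8.864×10⁴)² / 39.48 = 8.524×10²¹ m³.
a = 2.043×10⁷ m = 20428 km.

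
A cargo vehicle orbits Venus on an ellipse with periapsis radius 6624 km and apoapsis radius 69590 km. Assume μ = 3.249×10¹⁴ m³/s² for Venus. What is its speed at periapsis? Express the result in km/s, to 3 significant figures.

Semi-major axis a = (r_p + r_a)/2 = 38107 km = 3.811×10⁷ m.
Vis-viva: v² = μ(2/r − 1/a) = 3.249×10¹⁴ × (3.019×10⁻⁷ − 2.624×10⁻⁸) = 8.957×10⁷ m²/s².
v = 9464 m/s = 9.464 km/s.

v ≈ 9.46 km/s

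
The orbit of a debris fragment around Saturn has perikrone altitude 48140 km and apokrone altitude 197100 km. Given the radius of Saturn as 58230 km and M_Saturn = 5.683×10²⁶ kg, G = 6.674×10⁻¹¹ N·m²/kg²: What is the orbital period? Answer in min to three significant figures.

μ = GM = 6.674×10⁻¹¹ × 5.683×10²⁶ = 3.793×10¹⁶ m³/s².
r_p = 58230 + 48140 = 106370 km = 1.0637×10⁸ m.
r_a = 58230 + 197100 = 255330 km = 2.5533×10⁸ m.
Semi-major axis a = (r_p + r_a)/2 = (1.0637×10⁵ + 2.5533×10⁵)/2 = 1.8085×10⁵ km = 1.808×10⁸ m.
By Kepler's third law T = 2π√(a³/μ) = 2π × 1.249×10⁴ = 7.846×10⁴ s.
= 1308 min.

T ≈ 1310 min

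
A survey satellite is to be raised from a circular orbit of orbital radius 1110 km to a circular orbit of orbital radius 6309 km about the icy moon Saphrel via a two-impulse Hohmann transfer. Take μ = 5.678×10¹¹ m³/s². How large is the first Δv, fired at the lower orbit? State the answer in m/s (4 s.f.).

Δv ≈ 217.5 m/s

r₁ = 1110 km = 1.110×10⁶ m.
r₂ = 6309 km = 6.309×10⁶ m.
Transfer ellipse a_t = (r₁ + r₂)/2 = 3.710×10⁶ m.
At r₁: circular v_c1 = √(μ/r₁) = 715.2 m/s; transfer-periapsis v_p = √[μ(2/r₁ − 1/a_t)] = 932.7 m/s.
Δv₁ = v_p − v_c1 = 217.5 m/s.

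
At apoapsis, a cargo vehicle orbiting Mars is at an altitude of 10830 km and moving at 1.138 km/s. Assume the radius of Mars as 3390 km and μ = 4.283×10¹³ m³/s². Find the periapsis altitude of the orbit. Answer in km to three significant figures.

r_a = 3390 + 10830 = 14220 km = 1.422×10⁷ m.
Specific energy ε = v²/2 − μ/r = -2.364×10⁶ J/kg, so a = −μ/(2ε) = 9.057×10⁶ m.
The apsides satisfy r_p + r_a = 2a, so the periapsis radius is 2a − r_a = 3.894×10⁶ m = 3894.3 km.
Periapsis altitude = 3894.3 − 3390 = 504.28 km.

periapsis altitude ≈ 504 km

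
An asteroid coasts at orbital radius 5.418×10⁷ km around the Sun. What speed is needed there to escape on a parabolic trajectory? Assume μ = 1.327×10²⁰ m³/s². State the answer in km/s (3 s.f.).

r = 5.418×10⁷ km = 5.418×10¹⁰ m.
Escape speed v_esc = √(2μ/r) = √(2 × 1.327×10²⁰ / 5.418×10¹⁰) = √(4.898×10⁹) = 69990 m/s.
= 69.99 km/s.

v_esc ≈ 70.0 km/s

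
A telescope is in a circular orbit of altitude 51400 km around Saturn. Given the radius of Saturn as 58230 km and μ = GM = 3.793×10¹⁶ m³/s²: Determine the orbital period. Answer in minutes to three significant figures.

r = 58230 + 51400 = 109630 km = 1.0963×10⁸ m.
Kepler's third law: T = 2π√(r³/μ) = 2π√((1.096×10⁸)³ / 3.793×10¹⁶).
r³/μ = 3.474×10⁷ s², so T = 2π × 5.894×10³ = 3.703×10⁴ s.
Converting: 3.703×10⁴ s ÷ 60.00 = 617.2 minutes.

T ≈ 617 minutes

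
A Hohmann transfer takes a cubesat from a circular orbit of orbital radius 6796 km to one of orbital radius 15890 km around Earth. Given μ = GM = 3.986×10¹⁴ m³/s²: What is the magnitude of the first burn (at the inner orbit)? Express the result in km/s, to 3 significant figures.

Δv ≈ 1.41 km/s

r₁ = 6796 km = 6.796×10⁶ m.
r₂ = 15890 km = 1.589×10⁷ m.
Transfer ellipse a_t = (r₁ + r₂)/2 = 1.134×10⁷ m.
At r₁: circular v_c1 = √(μ/r₁) = 7658 m/s; transfer-perigee v_p = √[μ(2/r₁ − 1/a_t)] = 9064 m/s.
Δv₁ = v_p − v_c1 = 1406 m/s.
= 1.406 km/s.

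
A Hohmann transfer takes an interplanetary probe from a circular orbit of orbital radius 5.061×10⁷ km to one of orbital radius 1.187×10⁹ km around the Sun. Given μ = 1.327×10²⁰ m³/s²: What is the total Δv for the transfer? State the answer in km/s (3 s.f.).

Δv_total ≈ 27.3 km/s

r₁ = 5.061×10⁷ km = 5.061×10¹⁰ m.
r₂ = 1.187×10⁹ km = 1.187×10¹² m.
Transfer ellipse a_t = (r₁ + r₂)/2 = 6.188×10¹¹ m.
At r₁: circular v_c1 = √(μ/r₁) = 51210 m/s; transfer-perihelion v_p = √[μ(2/r₁ − 1/a_t)] = 70920 m/s.
Δv₁ = v_p − v_c1 = 19710 m/s.
At r₂: circular v_c2 = √(μ/r₂) = 10570 m/s; transfer-aphelion v_a = √[μ(2/r₂ − 1/a_t)] = 3024 m/s.
Δv₂ = v_c2 − v_a = 7550 m/s.
Total Δv = Δv₁ + Δv₂ = 27260 m/s = 27.26 km/s.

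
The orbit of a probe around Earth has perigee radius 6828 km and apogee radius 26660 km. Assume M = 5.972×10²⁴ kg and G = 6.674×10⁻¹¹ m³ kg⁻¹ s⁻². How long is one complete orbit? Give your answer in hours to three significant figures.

T ≈ 5.99 hours

μ = GM = 6.674×10⁻¹¹ × 5.972×10²⁴ = 3.986×10¹⁴ m³/s².
Semi-major axis a = (r_p + r_a)/2 = (6828.0 + 26660)/2 = 16744 km = 1.674×10⁷ m.
By Kepler's third law T = 2π√(a³/μ) = 2π × 3.432×10³ = 2.156×10⁴ s.
= 5.990 hours.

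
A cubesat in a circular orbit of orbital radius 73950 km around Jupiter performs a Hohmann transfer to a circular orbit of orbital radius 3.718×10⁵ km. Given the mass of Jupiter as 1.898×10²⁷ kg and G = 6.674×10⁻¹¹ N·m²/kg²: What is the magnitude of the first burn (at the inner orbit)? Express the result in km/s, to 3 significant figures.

Δv ≈ 12.1 km/s

μ = GM = 6.674×10⁻¹¹ × 1.898×10²⁷ = 1.267×10¹⁷ m³/s².
r₁ = 73950 km = 7.395×10⁷ m.
r₂ = 3.718×10⁵ km = 3.718×10⁸ m.
Transfer ellipse a_t = (r₁ + r₂)/2 = 2.229×10⁸ m.
At r₁: circular v_c1 = √(μ/r₁) = 41390 m/s; transfer-perijove v_p = √[μ(2/r₁ − 1/a_t)] = 53460 m/s.
Δv₁ = v_p − v_c1 = 12070 m/s.
= 12.07 km/s.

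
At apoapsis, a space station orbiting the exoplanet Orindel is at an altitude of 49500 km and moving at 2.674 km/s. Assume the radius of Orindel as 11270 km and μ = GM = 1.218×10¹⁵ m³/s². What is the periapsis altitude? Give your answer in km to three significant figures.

periapsis altitude ≈ 1920 km

r_a = 11270 + 49500 = 60770 km = 6.077×10⁷ m.
Specific energy ε = v²/2 − μ/r = -1.647×10⁷ J/kg, so a = −μ/(2ε) = 3.698×10⁷ m.
The apsides satisfy r_p + r_a = 2a, so the periapsis radius is 2a − r_a = 1.319×10⁷ m = 13193 km.
Periapsis altitude = 13193 − 11270 = 1923.2 km.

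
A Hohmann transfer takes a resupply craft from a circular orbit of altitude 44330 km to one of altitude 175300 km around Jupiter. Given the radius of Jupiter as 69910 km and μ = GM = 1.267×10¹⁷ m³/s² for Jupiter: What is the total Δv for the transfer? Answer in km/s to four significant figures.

Δv_total ≈ 10.21 km/s

r₁ = 69910 + 44330 = 114240 km = 1.1424×10⁸ m.
r₂ = 69910 + 175300 = 245210 km = 2.4521×10⁸ m.
Transfer ellipse a_t = (r₁ + r₂)/2 = 1.797×10⁸ m.
At r₁: circular v_c1 = √(μ/r₁) = 33300 m/s; transfer-perijove v_p = √[μ(2/r₁ − 1/a_t)] = 38900 m/s.
Δv₁ = v_p − v_c1 = 5597 m/s.
At r₂: circular v_c2 = √(μ/r₂) = 22730 m/s; transfer-apojove v_a = √[μ(2/r₂ − 1/a_t)] = 18120 m/s.
Δv₂ = v_c2 − v_a = 4608 m/s.
Total Δv = Δv₁ + Δv₂ = 10210 m/s = 10.21 km/s.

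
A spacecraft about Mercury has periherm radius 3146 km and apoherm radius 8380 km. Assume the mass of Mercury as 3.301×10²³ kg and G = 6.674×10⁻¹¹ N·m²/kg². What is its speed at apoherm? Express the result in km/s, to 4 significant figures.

μ = GM = 6.674×10⁻¹¹ × 3.301×10²³ = 2.203×10¹³ m³/s².
Semi-major axis a = (r_p + r_a)/2 = 5763.0 km = 5.763×10⁶ m.
Vis-viva: v² = μ(2/r − 1/a) = 2.203×10¹³ × (2.387×10⁻⁷ − 1.735×10⁻⁷) = 1.435×10⁶ m²/s².
v = 1198 m/s = 1.198 km/s.

v ≈ 1.198 km/s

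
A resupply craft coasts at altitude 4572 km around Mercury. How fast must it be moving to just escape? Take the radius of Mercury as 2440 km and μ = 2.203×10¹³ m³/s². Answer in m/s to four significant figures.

v_esc ≈ 2507 m/s

r = 2440 + 4572 = 7012.0 km = 7.0120×10⁶ m.
Escape speed v_esc = √(2μ/r) = √(2 × 2.203×10¹³ / 7.012×10⁶) = √(6.284×10⁶) = 2507 m/s.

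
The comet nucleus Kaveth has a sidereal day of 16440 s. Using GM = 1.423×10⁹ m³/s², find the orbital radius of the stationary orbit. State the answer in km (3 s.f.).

A synchronous orbit has period T, so by Kepler's third law a = (μT²/4π²)^(1/3).
μT²/4π² = 1.423×10⁹ × (1.644×10⁴)² / 39.48 = 9.742×10¹⁵ m³.
a = 2.136×10⁵ m = 213.57 km.

r_sync ≈ 214 km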